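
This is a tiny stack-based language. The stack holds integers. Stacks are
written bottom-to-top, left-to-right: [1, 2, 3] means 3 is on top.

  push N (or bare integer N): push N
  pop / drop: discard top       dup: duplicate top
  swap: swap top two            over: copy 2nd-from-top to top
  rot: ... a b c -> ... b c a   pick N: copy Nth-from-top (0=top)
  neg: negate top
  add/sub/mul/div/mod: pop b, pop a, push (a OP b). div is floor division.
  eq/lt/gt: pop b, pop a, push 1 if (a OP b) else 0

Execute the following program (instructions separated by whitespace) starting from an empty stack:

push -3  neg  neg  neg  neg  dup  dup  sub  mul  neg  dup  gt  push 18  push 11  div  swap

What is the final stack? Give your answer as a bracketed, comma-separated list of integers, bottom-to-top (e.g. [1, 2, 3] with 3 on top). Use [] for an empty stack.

Answer: [1, 0]

Derivation:
After 'push -3': [-3]
After 'neg': [3]
After 'neg': [-3]
After 'neg': [3]
After 'neg': [-3]
After 'dup': [-3, -3]
After 'dup': [-3, -3, -3]
After 'sub': [-3, 0]
After 'mul': [0]
After 'neg': [0]
After 'dup': [0, 0]
After 'gt': [0]
After 'push 18': [0, 18]
After 'push 11': [0, 18, 11]
After 'div': [0, 1]
After 'swap': [1, 0]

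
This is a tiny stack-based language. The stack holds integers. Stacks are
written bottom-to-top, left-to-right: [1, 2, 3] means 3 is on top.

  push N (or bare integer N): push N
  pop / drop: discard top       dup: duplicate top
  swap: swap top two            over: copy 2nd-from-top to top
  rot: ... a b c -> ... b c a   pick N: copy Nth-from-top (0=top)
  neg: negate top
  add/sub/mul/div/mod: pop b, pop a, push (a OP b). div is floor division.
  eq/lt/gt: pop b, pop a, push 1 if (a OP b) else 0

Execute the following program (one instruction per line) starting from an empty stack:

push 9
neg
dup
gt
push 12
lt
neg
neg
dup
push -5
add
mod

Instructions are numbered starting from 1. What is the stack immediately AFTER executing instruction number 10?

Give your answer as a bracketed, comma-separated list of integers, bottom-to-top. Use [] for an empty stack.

Answer: [1, 1, -5]

Derivation:
Step 1 ('push 9'): [9]
Step 2 ('neg'): [-9]
Step 3 ('dup'): [-9, -9]
Step 4 ('gt'): [0]
Step 5 ('push 12'): [0, 12]
Step 6 ('lt'): [1]
Step 7 ('neg'): [-1]
Step 8 ('neg'): [1]
Step 9 ('dup'): [1, 1]
Step 10 ('push -5'): [1, 1, -5]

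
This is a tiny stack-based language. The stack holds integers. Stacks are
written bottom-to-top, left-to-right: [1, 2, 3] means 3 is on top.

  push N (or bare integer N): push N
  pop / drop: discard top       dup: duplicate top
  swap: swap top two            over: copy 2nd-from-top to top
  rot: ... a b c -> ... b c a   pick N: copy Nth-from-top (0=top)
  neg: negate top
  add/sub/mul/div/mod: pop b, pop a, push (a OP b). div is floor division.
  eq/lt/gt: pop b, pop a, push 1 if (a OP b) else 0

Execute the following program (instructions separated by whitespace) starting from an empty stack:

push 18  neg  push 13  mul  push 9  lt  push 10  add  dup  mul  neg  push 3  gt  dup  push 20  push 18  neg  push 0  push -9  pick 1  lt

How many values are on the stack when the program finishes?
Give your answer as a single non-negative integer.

Answer: 6

Derivation:
After 'push 18': stack = [18] (depth 1)
After 'neg': stack = [-18] (depth 1)
After 'push 13': stack = [-18, 13] (depth 2)
After 'mul': stack = [-234] (depth 1)
After 'push 9': stack = [-234, 9] (depth 2)
After 'lt': stack = [1] (depth 1)
After 'push 10': stack = [1, 10] (depth 2)
After 'add': stack = [11] (depth 1)
After 'dup': stack = [11, 11] (depth 2)
After 'mul': stack = [121] (depth 1)
  ...
After 'push 3': stack = [-121, 3] (depth 2)
After 'gt': stack = [0] (depth 1)
After 'dup': stack = [0, 0] (depth 2)
After 'push 20': stack = [0, 0, 20] (depth 3)
After 'push 18': stack = [0, 0, 20, 18] (depth 4)
After 'neg': stack = [0, 0, 20, -18] (depth 4)
After 'push 0': stack = [0, 0, 20, -18, 0] (depth 5)
After 'push -9': stack = [0, 0, 20, -18, 0, -9] (depth 6)
After 'pick 1': stack = [0, 0, 20, -18, 0, -9, 0] (depth 7)
After 'lt': stack = [0, 0, 20, -18, 0, 1] (depth 6)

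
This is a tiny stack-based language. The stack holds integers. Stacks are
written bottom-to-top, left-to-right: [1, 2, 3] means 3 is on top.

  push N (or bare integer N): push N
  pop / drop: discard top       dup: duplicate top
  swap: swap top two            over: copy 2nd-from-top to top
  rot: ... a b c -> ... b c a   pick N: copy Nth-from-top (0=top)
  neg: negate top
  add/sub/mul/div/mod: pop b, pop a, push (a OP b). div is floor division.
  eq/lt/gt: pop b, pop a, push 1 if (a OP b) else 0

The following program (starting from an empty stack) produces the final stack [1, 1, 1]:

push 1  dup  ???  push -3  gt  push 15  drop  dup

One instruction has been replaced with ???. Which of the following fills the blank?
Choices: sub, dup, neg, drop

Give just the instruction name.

Stack before ???: [1, 1]
Stack after ???:  [1, -1]
Checking each choice:
  sub: produces [1, 1]
  dup: produces [1, 1, 1, 1]
  neg: MATCH
  drop: produces [1, 1]


Answer: neg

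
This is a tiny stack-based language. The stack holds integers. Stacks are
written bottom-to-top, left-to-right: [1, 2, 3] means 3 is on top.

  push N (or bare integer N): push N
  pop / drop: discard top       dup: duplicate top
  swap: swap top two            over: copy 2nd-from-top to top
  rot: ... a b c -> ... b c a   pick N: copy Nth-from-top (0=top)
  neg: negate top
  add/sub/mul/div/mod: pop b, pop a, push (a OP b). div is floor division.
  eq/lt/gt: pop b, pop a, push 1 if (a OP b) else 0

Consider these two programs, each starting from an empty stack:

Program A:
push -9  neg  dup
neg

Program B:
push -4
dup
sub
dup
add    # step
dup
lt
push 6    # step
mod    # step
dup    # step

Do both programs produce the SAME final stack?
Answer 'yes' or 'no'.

Answer: no

Derivation:
Program A trace:
  After 'push -9': [-9]
  After 'neg': [9]
  After 'dup': [9, 9]
  After 'neg': [9, -9]
Program A final stack: [9, -9]

Program B trace:
  After 'push -4': [-4]
  After 'dup': [-4, -4]
  After 'sub': [0]
  After 'dup': [0, 0]
  After 'add': [0]
  After 'dup': [0, 0]
  After 'lt': [0]
  After 'push 6': [0, 6]
  After 'mod': [0]
  After 'dup': [0, 0]
Program B final stack: [0, 0]
Same: no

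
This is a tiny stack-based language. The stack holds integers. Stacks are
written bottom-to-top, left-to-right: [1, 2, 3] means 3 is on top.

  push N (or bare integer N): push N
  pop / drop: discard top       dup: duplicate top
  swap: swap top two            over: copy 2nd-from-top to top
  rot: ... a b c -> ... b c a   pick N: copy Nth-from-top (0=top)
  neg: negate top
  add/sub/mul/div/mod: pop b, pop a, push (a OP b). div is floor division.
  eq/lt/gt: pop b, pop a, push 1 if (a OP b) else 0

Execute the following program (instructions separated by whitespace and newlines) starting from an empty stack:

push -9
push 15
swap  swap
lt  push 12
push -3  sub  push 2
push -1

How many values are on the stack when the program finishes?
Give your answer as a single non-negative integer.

After 'push -9': stack = [-9] (depth 1)
After 'push 15': stack = [-9, 15] (depth 2)
After 'swap': stack = [15, -9] (depth 2)
After 'swap': stack = [-9, 15] (depth 2)
After 'lt': stack = [1] (depth 1)
After 'push 12': stack = [1, 12] (depth 2)
After 'push -3': stack = [1, 12, -3] (depth 3)
After 'sub': stack = [1, 15] (depth 2)
After 'push 2': stack = [1, 15, 2] (depth 3)
After 'push -1': stack = [1, 15, 2, -1] (depth 4)

Answer: 4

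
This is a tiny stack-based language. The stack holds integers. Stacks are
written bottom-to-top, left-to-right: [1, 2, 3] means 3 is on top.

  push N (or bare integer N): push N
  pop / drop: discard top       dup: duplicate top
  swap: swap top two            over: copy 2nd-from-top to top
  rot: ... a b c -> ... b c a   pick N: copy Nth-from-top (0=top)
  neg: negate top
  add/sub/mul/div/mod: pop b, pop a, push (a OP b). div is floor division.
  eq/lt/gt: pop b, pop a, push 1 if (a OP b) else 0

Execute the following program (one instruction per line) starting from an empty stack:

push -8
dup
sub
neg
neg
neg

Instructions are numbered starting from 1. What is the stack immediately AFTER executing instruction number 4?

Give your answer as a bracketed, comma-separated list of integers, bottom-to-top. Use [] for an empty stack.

Step 1 ('push -8'): [-8]
Step 2 ('dup'): [-8, -8]
Step 3 ('sub'): [0]
Step 4 ('neg'): [0]

Answer: [0]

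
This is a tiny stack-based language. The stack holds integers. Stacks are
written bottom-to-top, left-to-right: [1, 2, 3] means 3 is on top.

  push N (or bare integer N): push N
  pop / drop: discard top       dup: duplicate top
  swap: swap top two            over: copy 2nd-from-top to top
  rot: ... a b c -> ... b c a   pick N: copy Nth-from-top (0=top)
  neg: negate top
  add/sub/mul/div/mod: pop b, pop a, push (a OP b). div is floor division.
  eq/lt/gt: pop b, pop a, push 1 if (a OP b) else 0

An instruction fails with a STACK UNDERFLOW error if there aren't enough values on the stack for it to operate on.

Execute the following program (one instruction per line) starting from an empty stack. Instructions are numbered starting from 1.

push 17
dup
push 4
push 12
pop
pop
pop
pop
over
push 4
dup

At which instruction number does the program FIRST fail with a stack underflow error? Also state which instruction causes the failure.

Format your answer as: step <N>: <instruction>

Answer: step 9: over

Derivation:
Step 1 ('push 17'): stack = [17], depth = 1
Step 2 ('dup'): stack = [17, 17], depth = 2
Step 3 ('push 4'): stack = [17, 17, 4], depth = 3
Step 4 ('push 12'): stack = [17, 17, 4, 12], depth = 4
Step 5 ('pop'): stack = [17, 17, 4], depth = 3
Step 6 ('pop'): stack = [17, 17], depth = 2
Step 7 ('pop'): stack = [17], depth = 1
Step 8 ('pop'): stack = [], depth = 0
Step 9 ('over'): needs 2 value(s) but depth is 0 — STACK UNDERFLOW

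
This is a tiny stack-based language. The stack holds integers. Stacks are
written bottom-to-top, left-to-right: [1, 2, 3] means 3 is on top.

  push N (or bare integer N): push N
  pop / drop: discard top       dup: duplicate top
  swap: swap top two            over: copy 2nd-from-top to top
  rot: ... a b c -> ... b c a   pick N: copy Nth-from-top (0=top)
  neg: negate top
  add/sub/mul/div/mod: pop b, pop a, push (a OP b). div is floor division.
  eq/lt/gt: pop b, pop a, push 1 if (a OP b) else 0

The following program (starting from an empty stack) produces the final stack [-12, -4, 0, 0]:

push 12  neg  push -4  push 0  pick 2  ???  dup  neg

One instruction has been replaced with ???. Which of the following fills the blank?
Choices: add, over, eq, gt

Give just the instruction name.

Stack before ???: [-12, -4, 0, -12]
Stack after ???:  [-12, -4, 0]
Checking each choice:
  add: produces [-12, -4, -12, 12]
  over: produces [-12, -4, 0, -12, 0, 0]
  eq: MATCH
  gt: produces [-12, -4, 1, -1]


Answer: eq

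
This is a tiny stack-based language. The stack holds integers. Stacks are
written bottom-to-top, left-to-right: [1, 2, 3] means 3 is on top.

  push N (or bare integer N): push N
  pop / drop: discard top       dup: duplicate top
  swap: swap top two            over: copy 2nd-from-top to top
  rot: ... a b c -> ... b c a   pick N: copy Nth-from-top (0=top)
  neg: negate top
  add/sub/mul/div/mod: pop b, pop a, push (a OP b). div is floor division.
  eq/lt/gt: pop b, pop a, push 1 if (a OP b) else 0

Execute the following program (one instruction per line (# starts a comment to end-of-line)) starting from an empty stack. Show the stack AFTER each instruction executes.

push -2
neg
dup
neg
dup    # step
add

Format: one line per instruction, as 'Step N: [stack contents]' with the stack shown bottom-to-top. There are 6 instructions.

Step 1: [-2]
Step 2: [2]
Step 3: [2, 2]
Step 4: [2, -2]
Step 5: [2, -2, -2]
Step 6: [2, -4]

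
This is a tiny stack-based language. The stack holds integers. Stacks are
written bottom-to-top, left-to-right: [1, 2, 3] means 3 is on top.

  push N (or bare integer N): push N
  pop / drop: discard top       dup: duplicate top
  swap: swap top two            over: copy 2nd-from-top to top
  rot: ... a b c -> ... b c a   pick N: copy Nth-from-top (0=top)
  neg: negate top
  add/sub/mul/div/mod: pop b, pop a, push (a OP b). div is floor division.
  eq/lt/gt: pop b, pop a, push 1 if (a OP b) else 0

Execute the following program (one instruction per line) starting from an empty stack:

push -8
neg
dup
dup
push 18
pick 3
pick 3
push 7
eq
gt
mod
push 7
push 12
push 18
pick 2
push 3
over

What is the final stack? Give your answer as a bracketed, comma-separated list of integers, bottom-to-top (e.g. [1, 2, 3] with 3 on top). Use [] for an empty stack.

Answer: [8, 8, 8, 0, 7, 12, 18, 7, 3, 7]

Derivation:
After 'push -8': [-8]
After 'neg': [8]
After 'dup': [8, 8]
After 'dup': [8, 8, 8]
After 'push 18': [8, 8, 8, 18]
After 'pick 3': [8, 8, 8, 18, 8]
After 'pick 3': [8, 8, 8, 18, 8, 8]
After 'push 7': [8, 8, 8, 18, 8, 8, 7]
After 'eq': [8, 8, 8, 18, 8, 0]
After 'gt': [8, 8, 8, 18, 1]
After 'mod': [8, 8, 8, 0]
After 'push 7': [8, 8, 8, 0, 7]
After 'push 12': [8, 8, 8, 0, 7, 12]
After 'push 18': [8, 8, 8, 0, 7, 12, 18]
After 'pick 2': [8, 8, 8, 0, 7, 12, 18, 7]
After 'push 3': [8, 8, 8, 0, 7, 12, 18, 7, 3]
After 'over': [8, 8, 8, 0, 7, 12, 18, 7, 3, 7]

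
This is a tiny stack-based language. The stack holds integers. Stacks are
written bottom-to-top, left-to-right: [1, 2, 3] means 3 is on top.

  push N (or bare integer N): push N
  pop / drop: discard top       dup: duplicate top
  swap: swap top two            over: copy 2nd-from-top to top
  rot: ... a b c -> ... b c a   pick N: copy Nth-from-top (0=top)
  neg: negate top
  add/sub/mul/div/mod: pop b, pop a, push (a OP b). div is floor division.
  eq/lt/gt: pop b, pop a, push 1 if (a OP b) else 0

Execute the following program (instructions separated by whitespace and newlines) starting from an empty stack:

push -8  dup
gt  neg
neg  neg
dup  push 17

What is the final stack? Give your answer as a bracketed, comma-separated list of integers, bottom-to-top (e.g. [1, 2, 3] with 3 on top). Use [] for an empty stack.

Answer: [0, 0, 17]

Derivation:
After 'push -8': [-8]
After 'dup': [-8, -8]
After 'gt': [0]
After 'neg': [0]
After 'neg': [0]
After 'neg': [0]
After 'dup': [0, 0]
After 'push 17': [0, 0, 17]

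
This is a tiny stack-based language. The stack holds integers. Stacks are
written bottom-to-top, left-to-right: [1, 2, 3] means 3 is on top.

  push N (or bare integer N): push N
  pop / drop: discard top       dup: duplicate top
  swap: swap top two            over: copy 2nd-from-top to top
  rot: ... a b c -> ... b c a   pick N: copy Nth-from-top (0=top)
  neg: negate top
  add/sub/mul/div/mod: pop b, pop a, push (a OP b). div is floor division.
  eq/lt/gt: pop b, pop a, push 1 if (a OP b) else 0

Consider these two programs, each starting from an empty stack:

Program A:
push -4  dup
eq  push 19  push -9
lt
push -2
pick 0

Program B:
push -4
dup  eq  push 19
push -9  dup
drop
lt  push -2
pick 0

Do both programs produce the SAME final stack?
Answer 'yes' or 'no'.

Answer: yes

Derivation:
Program A trace:
  After 'push -4': [-4]
  After 'dup': [-4, -4]
  After 'eq': [1]
  After 'push 19': [1, 19]
  After 'push -9': [1, 19, -9]
  After 'lt': [1, 0]
  After 'push -2': [1, 0, -2]
  After 'pick 0': [1, 0, -2, -2]
Program A final stack: [1, 0, -2, -2]

Program B trace:
  After 'push -4': [-4]
  After 'dup': [-4, -4]
  After 'eq': [1]
  After 'push 19': [1, 19]
  After 'push -9': [1, 19, -9]
  After 'dup': [1, 19, -9, -9]
  After 'drop': [1, 19, -9]
  After 'lt': [1, 0]
  After 'push -2': [1, 0, -2]
  After 'pick 0': [1, 0, -2, -2]
Program B final stack: [1, 0, -2, -2]
Same: yes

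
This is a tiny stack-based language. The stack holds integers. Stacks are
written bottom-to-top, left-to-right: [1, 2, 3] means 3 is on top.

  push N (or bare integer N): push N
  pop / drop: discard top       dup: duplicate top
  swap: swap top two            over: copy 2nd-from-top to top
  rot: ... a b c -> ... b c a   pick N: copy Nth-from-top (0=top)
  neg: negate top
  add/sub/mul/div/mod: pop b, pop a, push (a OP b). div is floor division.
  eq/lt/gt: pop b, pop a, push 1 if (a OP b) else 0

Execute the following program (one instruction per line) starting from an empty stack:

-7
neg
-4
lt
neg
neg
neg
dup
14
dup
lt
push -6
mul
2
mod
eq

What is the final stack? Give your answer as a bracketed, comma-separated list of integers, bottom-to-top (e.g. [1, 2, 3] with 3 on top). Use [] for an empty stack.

After 'push -7': [-7]
After 'neg': [7]
After 'push -4': [7, -4]
After 'lt': [0]
After 'neg': [0]
After 'neg': [0]
After 'neg': [0]
After 'dup': [0, 0]
After 'push 14': [0, 0, 14]
After 'dup': [0, 0, 14, 14]
After 'lt': [0, 0, 0]
After 'push -6': [0, 0, 0, -6]
After 'mul': [0, 0, 0]
After 'push 2': [0, 0, 0, 2]
After 'mod': [0, 0, 0]
After 'eq': [0, 1]

Answer: [0, 1]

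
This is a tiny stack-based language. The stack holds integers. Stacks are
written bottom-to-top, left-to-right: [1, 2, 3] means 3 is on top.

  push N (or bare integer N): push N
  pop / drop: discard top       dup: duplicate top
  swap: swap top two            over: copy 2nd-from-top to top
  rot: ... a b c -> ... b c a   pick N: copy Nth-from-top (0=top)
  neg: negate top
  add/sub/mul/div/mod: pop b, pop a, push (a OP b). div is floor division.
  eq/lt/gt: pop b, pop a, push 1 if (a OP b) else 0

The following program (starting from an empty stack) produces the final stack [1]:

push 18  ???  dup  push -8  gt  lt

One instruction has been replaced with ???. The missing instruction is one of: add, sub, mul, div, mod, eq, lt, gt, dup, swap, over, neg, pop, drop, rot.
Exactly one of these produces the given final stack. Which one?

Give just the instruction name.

Stack before ???: [18]
Stack after ???:  [-18]
The instruction that transforms [18] -> [-18] is: neg

Answer: neg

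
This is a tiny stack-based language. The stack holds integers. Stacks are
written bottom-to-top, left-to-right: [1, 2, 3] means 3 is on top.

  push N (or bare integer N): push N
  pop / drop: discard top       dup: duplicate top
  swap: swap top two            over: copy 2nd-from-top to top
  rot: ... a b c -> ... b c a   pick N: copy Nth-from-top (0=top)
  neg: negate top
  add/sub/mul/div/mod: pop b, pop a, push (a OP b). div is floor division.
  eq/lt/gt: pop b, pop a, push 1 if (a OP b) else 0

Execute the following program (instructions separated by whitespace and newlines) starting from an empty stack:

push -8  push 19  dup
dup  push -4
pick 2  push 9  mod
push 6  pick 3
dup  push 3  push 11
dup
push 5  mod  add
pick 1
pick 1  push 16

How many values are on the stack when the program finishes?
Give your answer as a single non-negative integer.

After 'push -8': stack = [-8] (depth 1)
After 'push 19': stack = [-8, 19] (depth 2)
After 'dup': stack = [-8, 19, 19] (depth 3)
After 'dup': stack = [-8, 19, 19, 19] (depth 4)
After 'push -4': stack = [-8, 19, 19, 19, -4] (depth 5)
After 'pick 2': stack = [-8, 19, 19, 19, -4, 19] (depth 6)
After 'push 9': stack = [-8, 19, 19, 19, -4, 19, 9] (depth 7)
After 'mod': stack = [-8, 19, 19, 19, -4, 1] (depth 6)
After 'push 6': stack = [-8, 19, 19, 19, -4, 1, 6] (depth 7)
After 'pick 3': stack = [-8, 19, 19, 19, -4, 1, 6, 19] (depth 8)
After 'dup': stack = [-8, 19, 19, 19, -4, 1, 6, 19, 19] (depth 9)
After 'push 3': stack = [-8, 19, 19, 19, -4, 1, 6, 19, 19, 3] (depth 10)
After 'push 11': stack = [-8, 19, 19, 19, -4, 1, 6, 19, 19, 3, 11] (depth 11)
After 'dup': stack = [-8, 19, 19, 19, -4, 1, 6, 19, 19, 3, 11, 11] (depth 12)
After 'push 5': stack = [-8, 19, 19, 19, -4, 1, 6, 19, 19, 3, 11, 11, 5] (depth 13)
After 'mod': stack = [-8, 19, 19, 19, -4, 1, 6, 19, 19, 3, 11, 1] (depth 12)
After 'add': stack = [-8, 19, 19, 19, -4, 1, 6, 19, 19, 3, 12] (depth 11)
After 'pick 1': stack = [-8, 19, 19, 19, -4, 1, 6, 19, 19, 3, 12, 3] (depth 12)
After 'pick 1': stack = [-8, 19, 19, 19, -4, 1, 6, 19, 19, 3, 12, 3, 12] (depth 13)
After 'push 16': stack = [-8, 19, 19, 19, -4, 1, 6, 19, 19, 3, 12, 3, 12, 16] (depth 14)

Answer: 14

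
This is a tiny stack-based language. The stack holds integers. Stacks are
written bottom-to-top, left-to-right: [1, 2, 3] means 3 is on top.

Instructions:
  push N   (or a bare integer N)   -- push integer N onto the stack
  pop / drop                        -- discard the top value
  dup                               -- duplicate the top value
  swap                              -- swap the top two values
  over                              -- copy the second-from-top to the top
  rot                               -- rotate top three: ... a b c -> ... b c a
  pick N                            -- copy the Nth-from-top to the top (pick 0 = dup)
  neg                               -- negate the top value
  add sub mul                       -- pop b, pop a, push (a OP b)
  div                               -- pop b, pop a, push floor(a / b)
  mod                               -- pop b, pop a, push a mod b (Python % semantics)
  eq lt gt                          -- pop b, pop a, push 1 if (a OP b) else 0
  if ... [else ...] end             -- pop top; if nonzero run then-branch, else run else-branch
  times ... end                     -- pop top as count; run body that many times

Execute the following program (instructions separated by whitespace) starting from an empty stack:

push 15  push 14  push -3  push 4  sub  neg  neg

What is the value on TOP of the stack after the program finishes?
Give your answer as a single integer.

Answer: -7

Derivation:
After 'push 15': [15]
After 'push 14': [15, 14]
After 'push -3': [15, 14, -3]
After 'push 4': [15, 14, -3, 4]
After 'sub': [15, 14, -7]
After 'neg': [15, 14, 7]
After 'neg': [15, 14, -7]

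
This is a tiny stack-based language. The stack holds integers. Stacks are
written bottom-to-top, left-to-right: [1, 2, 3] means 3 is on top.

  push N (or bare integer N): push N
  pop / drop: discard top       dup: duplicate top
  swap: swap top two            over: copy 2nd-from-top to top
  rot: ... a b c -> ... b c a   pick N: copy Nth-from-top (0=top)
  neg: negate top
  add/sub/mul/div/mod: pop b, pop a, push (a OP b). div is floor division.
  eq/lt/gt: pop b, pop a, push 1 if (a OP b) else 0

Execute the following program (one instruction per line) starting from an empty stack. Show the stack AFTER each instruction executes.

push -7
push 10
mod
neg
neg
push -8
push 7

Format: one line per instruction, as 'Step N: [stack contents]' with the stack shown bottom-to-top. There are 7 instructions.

Step 1: [-7]
Step 2: [-7, 10]
Step 3: [3]
Step 4: [-3]
Step 5: [3]
Step 6: [3, -8]
Step 7: [3, -8, 7]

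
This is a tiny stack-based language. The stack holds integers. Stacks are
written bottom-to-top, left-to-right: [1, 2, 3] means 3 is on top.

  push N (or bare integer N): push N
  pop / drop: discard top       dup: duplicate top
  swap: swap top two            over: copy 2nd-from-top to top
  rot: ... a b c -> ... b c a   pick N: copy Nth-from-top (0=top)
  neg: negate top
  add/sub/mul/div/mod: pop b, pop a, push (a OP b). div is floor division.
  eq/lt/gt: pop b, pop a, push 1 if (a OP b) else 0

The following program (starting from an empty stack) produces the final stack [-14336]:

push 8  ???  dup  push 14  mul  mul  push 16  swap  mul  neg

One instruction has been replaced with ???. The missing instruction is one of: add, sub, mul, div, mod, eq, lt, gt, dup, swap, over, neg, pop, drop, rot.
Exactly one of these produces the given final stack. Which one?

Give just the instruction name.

Answer: neg

Derivation:
Stack before ???: [8]
Stack after ???:  [-8]
The instruction that transforms [8] -> [-8] is: neg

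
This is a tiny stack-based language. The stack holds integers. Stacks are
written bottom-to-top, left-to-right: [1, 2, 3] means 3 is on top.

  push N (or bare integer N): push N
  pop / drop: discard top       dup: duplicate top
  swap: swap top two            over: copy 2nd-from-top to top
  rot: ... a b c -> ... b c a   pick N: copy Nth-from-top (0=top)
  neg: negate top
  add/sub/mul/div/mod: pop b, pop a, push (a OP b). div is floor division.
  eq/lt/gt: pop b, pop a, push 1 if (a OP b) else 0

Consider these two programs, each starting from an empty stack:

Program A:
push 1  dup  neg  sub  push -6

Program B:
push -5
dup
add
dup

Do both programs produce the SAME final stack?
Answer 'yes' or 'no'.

Answer: no

Derivation:
Program A trace:
  After 'push 1': [1]
  After 'dup': [1, 1]
  After 'neg': [1, -1]
  After 'sub': [2]
  After 'push -6': [2, -6]
Program A final stack: [2, -6]

Program B trace:
  After 'push -5': [-5]
  After 'dup': [-5, -5]
  After 'add': [-10]
  After 'dup': [-10, -10]
Program B final stack: [-10, -10]
Same: no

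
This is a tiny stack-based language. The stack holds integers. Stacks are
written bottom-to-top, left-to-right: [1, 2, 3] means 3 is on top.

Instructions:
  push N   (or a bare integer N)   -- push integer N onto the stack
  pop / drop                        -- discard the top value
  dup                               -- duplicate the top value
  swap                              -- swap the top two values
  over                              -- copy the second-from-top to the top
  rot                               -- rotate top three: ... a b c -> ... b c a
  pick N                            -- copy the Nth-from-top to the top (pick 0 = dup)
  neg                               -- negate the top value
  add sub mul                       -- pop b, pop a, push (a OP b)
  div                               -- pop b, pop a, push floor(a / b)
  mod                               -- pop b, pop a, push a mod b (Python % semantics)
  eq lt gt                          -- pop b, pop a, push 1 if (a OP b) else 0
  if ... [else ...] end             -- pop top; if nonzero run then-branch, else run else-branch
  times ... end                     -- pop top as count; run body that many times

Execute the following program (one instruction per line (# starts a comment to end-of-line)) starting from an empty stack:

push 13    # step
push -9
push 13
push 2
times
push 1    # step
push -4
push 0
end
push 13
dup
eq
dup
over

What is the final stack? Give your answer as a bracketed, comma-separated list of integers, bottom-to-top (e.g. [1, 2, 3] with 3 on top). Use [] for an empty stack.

After 'push 13': [13]
After 'push -9': [13, -9]
After 'push 13': [13, -9, 13]
After 'push 2': [13, -9, 13, 2]
After 'times': [13, -9, 13]
After 'push 1': [13, -9, 13, 1]
After 'push -4': [13, -9, 13, 1, -4]
After 'push 0': [13, -9, 13, 1, -4, 0]
After 'push 1': [13, -9, 13, 1, -4, 0, 1]
After 'push -4': [13, -9, 13, 1, -4, 0, 1, -4]
After 'push 0': [13, -9, 13, 1, -4, 0, 1, -4, 0]
After 'push 13': [13, -9, 13, 1, -4, 0, 1, -4, 0, 13]
After 'dup': [13, -9, 13, 1, -4, 0, 1, -4, 0, 13, 13]
After 'eq': [13, -9, 13, 1, -4, 0, 1, -4, 0, 1]
After 'dup': [13, -9, 13, 1, -4, 0, 1, -4, 0, 1, 1]
After 'over': [13, -9, 13, 1, -4, 0, 1, -4, 0, 1, 1, 1]

Answer: [13, -9, 13, 1, -4, 0, 1, -4, 0, 1, 1, 1]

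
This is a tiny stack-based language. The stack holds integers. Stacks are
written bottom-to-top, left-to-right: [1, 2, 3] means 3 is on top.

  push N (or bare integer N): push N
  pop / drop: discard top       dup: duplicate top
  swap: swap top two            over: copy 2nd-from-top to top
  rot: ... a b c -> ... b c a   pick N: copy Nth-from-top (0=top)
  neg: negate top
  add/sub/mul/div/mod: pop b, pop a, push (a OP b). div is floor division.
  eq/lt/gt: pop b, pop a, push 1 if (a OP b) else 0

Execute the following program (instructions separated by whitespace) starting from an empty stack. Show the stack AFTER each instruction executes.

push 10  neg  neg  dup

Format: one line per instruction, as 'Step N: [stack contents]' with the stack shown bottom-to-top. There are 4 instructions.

Step 1: [10]
Step 2: [-10]
Step 3: [10]
Step 4: [10, 10]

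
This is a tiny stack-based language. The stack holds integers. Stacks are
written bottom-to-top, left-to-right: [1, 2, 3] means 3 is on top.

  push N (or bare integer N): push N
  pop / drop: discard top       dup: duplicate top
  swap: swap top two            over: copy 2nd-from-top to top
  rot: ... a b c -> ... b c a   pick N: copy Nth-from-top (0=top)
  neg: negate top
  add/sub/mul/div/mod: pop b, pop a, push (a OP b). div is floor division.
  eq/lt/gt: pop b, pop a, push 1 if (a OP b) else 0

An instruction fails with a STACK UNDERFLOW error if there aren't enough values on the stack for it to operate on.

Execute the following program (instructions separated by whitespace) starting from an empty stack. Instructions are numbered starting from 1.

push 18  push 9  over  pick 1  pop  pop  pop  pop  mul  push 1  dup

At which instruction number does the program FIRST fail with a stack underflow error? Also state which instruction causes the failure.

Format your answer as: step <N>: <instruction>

Step 1 ('push 18'): stack = [18], depth = 1
Step 2 ('push 9'): stack = [18, 9], depth = 2
Step 3 ('over'): stack = [18, 9, 18], depth = 3
Step 4 ('pick 1'): stack = [18, 9, 18, 9], depth = 4
Step 5 ('pop'): stack = [18, 9, 18], depth = 3
Step 6 ('pop'): stack = [18, 9], depth = 2
Step 7 ('pop'): stack = [18], depth = 1
Step 8 ('pop'): stack = [], depth = 0
Step 9 ('mul'): needs 2 value(s) but depth is 0 — STACK UNDERFLOW

Answer: step 9: mul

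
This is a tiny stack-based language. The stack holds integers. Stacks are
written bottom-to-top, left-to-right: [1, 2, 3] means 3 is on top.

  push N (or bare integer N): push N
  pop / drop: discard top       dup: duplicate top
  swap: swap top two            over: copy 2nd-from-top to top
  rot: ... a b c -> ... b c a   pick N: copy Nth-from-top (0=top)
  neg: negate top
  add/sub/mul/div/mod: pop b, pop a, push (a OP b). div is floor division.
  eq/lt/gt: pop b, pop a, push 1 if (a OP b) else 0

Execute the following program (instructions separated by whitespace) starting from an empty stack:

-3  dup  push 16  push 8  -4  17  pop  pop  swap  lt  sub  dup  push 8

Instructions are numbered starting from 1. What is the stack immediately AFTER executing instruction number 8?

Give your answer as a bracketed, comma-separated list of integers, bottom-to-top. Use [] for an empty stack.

Step 1 ('-3'): [-3]
Step 2 ('dup'): [-3, -3]
Step 3 ('push 16'): [-3, -3, 16]
Step 4 ('push 8'): [-3, -3, 16, 8]
Step 5 ('-4'): [-3, -3, 16, 8, -4]
Step 6 ('17'): [-3, -3, 16, 8, -4, 17]
Step 7 ('pop'): [-3, -3, 16, 8, -4]
Step 8 ('pop'): [-3, -3, 16, 8]

Answer: [-3, -3, 16, 8]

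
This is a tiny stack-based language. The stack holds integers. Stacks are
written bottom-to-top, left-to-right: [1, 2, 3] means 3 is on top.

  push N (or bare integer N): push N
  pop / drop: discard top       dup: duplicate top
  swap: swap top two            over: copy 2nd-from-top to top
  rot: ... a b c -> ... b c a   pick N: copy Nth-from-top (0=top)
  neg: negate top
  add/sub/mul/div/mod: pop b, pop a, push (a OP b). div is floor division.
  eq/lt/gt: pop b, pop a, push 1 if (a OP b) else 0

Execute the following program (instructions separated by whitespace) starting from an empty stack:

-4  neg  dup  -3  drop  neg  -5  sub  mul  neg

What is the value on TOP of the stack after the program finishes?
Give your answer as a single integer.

After 'push -4': [-4]
After 'neg': [4]
After 'dup': [4, 4]
After 'push -3': [4, 4, -3]
After 'drop': [4, 4]
After 'neg': [4, -4]
After 'push -5': [4, -4, -5]
After 'sub': [4, 1]
After 'mul': [4]
After 'neg': [-4]

Answer: -4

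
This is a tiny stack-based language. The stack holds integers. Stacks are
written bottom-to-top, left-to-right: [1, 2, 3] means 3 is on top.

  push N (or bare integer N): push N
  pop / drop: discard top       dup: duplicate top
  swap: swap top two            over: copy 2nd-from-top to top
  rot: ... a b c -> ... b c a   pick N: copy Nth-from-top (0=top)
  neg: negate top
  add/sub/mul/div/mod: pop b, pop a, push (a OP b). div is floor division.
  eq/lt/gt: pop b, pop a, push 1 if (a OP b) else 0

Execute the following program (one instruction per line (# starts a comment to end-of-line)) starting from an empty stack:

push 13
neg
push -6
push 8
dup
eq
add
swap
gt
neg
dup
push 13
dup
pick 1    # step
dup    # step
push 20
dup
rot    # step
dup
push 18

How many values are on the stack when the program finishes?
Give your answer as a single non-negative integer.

After 'push 13': stack = [13] (depth 1)
After 'neg': stack = [-13] (depth 1)
After 'push -6': stack = [-13, -6] (depth 2)
After 'push 8': stack = [-13, -6, 8] (depth 3)
After 'dup': stack = [-13, -6, 8, 8] (depth 4)
After 'eq': stack = [-13, -6, 1] (depth 3)
After 'add': stack = [-13, -5] (depth 2)
After 'swap': stack = [-5, -13] (depth 2)
After 'gt': stack = [1] (depth 1)
After 'neg': stack = [-1] (depth 1)
After 'dup': stack = [-1, -1] (depth 2)
After 'push 13': stack = [-1, -1, 13] (depth 3)
After 'dup': stack = [-1, -1, 13, 13] (depth 4)
After 'pick 1': stack = [-1, -1, 13, 13, 13] (depth 5)
After 'dup': stack = [-1, -1, 13, 13, 13, 13] (depth 6)
After 'push 20': stack = [-1, -1, 13, 13, 13, 13, 20] (depth 7)
After 'dup': stack = [-1, -1, 13, 13, 13, 13, 20, 20] (depth 8)
After 'rot': stack = [-1, -1, 13, 13, 13, 20, 20, 13] (depth 8)
After 'dup': stack = [-1, -1, 13, 13, 13, 20, 20, 13, 13] (depth 9)
After 'push 18': stack = [-1, -1, 13, 13, 13, 20, 20, 13, 13, 18] (depth 10)

Answer: 10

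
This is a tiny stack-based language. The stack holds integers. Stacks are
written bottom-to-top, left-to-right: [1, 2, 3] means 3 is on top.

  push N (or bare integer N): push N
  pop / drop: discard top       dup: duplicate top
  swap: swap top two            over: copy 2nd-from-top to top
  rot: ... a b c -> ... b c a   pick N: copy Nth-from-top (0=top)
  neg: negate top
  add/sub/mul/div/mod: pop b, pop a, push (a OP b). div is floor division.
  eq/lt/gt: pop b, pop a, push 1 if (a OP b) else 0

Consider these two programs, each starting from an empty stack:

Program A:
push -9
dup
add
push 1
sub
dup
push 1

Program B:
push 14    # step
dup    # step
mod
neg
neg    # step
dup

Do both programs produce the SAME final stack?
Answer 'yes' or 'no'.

Program A trace:
  After 'push -9': [-9]
  After 'dup': [-9, -9]
  After 'add': [-18]
  After 'push 1': [-18, 1]
  After 'sub': [-19]
  After 'dup': [-19, -19]
  After 'push 1': [-19, -19, 1]
Program A final stack: [-19, -19, 1]

Program B trace:
  After 'push 14': [14]
  After 'dup': [14, 14]
  After 'mod': [0]
  After 'neg': [0]
  After 'neg': [0]
  After 'dup': [0, 0]
Program B final stack: [0, 0]
Same: no

Answer: no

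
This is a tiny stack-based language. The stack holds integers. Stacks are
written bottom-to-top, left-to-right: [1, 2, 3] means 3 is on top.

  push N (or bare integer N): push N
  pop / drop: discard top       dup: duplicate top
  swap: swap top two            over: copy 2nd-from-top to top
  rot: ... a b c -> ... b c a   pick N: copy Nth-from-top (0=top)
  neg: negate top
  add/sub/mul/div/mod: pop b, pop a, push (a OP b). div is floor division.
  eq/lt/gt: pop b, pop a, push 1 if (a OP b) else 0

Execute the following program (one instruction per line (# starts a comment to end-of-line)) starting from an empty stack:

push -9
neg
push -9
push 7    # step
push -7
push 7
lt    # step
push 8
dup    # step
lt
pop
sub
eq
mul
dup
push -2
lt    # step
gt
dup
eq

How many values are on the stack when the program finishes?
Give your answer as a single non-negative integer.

After 'push -9': stack = [-9] (depth 1)
After 'neg': stack = [9] (depth 1)
After 'push -9': stack = [9, -9] (depth 2)
After 'push 7': stack = [9, -9, 7] (depth 3)
After 'push -7': stack = [9, -9, 7, -7] (depth 4)
After 'push 7': stack = [9, -9, 7, -7, 7] (depth 5)
After 'lt': stack = [9, -9, 7, 1] (depth 4)
After 'push 8': stack = [9, -9, 7, 1, 8] (depth 5)
After 'dup': stack = [9, -9, 7, 1, 8, 8] (depth 6)
After 'lt': stack = [9, -9, 7, 1, 0] (depth 5)
After 'pop': stack = [9, -9, 7, 1] (depth 4)
After 'sub': stack = [9, -9, 6] (depth 3)
After 'eq': stack = [9, 0] (depth 2)
After 'mul': stack = [0] (depth 1)
After 'dup': stack = [0, 0] (depth 2)
After 'push -2': stack = [0, 0, -2] (depth 3)
After 'lt': stack = [0, 0] (depth 2)
After 'gt': stack = [0] (depth 1)
After 'dup': stack = [0, 0] (depth 2)
After 'eq': stack = [1] (depth 1)

Answer: 1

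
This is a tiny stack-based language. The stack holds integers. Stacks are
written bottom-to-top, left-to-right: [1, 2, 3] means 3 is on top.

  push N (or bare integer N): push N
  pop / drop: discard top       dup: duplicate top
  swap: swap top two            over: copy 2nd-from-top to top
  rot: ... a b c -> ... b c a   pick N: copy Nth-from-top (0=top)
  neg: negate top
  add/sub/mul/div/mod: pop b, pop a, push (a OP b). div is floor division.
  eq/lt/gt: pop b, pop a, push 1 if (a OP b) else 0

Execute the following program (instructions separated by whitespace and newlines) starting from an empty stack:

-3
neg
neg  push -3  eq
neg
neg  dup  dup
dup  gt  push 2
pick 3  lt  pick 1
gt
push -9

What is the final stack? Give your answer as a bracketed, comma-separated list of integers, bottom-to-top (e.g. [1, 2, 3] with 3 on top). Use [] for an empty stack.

After 'push -3': [-3]
After 'neg': [3]
After 'neg': [-3]
After 'push -3': [-3, -3]
After 'eq': [1]
After 'neg': [-1]
After 'neg': [1]
After 'dup': [1, 1]
After 'dup': [1, 1, 1]
After 'dup': [1, 1, 1, 1]
After 'gt': [1, 1, 0]
After 'push 2': [1, 1, 0, 2]
After 'pick 3': [1, 1, 0, 2, 1]
After 'lt': [1, 1, 0, 0]
After 'pick 1': [1, 1, 0, 0, 0]
After 'gt': [1, 1, 0, 0]
After 'push -9': [1, 1, 0, 0, -9]

Answer: [1, 1, 0, 0, -9]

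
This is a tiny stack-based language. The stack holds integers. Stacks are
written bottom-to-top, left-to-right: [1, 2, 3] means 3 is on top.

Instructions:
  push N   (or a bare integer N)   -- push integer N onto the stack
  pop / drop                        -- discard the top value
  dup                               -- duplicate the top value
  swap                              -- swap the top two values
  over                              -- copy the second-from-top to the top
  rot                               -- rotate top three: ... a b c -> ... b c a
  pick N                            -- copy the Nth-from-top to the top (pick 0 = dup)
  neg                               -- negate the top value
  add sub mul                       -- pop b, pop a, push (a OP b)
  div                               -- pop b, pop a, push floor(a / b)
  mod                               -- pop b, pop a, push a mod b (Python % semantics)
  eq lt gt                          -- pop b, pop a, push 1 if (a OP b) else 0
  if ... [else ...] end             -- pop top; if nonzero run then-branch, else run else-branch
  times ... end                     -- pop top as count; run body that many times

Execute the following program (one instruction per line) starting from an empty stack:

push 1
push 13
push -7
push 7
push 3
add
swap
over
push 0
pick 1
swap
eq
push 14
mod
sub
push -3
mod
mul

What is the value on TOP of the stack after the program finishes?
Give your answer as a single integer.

After 'push 1': [1]
After 'push 13': [1, 13]
After 'push -7': [1, 13, -7]
After 'push 7': [1, 13, -7, 7]
After 'push 3': [1, 13, -7, 7, 3]
After 'add': [1, 13, -7, 10]
After 'swap': [1, 13, 10, -7]
After 'over': [1, 13, 10, -7, 10]
After 'push 0': [1, 13, 10, -7, 10, 0]
After 'pick 1': [1, 13, 10, -7, 10, 0, 10]
After 'swap': [1, 13, 10, -7, 10, 10, 0]
After 'eq': [1, 13, 10, -7, 10, 0]
After 'push 14': [1, 13, 10, -7, 10, 0, 14]
After 'mod': [1, 13, 10, -7, 10, 0]
After 'sub': [1, 13, 10, -7, 10]
After 'push -3': [1, 13, 10, -7, 10, -3]
After 'mod': [1, 13, 10, -7, -2]
After 'mul': [1, 13, 10, 14]

Answer: 14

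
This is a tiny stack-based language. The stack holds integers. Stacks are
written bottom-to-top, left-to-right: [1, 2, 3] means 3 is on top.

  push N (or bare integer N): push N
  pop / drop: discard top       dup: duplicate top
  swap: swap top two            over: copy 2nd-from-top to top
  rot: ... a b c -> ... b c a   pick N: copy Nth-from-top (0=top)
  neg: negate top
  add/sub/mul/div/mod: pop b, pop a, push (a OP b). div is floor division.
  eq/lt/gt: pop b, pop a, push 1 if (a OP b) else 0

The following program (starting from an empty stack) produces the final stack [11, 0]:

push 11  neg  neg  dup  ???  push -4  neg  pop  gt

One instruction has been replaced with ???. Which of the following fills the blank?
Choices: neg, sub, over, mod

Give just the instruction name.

Answer: over

Derivation:
Stack before ???: [11, 11]
Stack after ???:  [11, 11, 11]
Checking each choice:
  neg: produces [1]
  sub: stack underflow (need 2, have 1)
  over: MATCH
  mod: stack underflow (need 2, have 1)
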